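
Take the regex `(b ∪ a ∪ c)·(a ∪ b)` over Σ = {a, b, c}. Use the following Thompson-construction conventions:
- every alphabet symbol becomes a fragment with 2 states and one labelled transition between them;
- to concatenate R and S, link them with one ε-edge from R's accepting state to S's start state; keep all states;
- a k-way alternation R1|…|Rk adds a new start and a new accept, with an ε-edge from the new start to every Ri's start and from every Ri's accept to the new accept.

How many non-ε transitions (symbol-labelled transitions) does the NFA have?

5

Recursing over subexpressions:
Each of the 5 symbol leaves contributes exactly 1 symbol transition.
  b ∪ a ∪ c : 3 symbol transitions
  a ∪ b : 2 symbol transitions
  (b ∪ a ∪ c)·(a ∪ b) : 5 symbol transitions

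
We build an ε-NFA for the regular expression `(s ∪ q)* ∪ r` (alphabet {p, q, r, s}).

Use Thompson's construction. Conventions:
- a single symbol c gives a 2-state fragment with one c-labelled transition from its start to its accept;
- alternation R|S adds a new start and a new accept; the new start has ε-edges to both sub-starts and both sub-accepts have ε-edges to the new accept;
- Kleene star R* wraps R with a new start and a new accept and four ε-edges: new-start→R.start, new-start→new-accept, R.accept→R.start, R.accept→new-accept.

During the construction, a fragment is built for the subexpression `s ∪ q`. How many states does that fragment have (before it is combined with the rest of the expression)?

Fragment for `s ∪ q`:
Each of the 2 symbol leaves contributes a 2-state fragment.
  s ∪ q → 6 states

6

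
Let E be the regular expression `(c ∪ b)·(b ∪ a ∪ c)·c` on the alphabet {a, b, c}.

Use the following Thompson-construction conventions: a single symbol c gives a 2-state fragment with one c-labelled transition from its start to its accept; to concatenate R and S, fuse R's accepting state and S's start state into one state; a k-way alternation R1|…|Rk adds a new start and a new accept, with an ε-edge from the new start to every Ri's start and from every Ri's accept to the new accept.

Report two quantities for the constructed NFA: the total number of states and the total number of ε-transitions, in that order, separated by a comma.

14, 10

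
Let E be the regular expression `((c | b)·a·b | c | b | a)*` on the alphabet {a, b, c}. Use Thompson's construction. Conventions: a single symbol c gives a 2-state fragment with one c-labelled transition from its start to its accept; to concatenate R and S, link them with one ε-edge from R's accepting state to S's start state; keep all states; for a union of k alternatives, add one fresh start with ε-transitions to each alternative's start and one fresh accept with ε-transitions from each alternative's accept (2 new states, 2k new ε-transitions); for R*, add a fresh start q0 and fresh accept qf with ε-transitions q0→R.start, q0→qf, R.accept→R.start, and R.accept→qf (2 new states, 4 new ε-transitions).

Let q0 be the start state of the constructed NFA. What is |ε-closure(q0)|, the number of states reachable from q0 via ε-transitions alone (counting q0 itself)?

Compute the ε-closure size of each fragment's start state recursively; a symbol fragment's start has no outgoing ε-edge, so its closure is just itself (size 1).
  c | b : |ε-closure| = 1 + 1 + 1 = 3 (the new accept is not ε-reachable since no branch accepts ε)
  (c | b)·a·b : same as the first factor's closure: |ε-closure| = 3
  (c | b)·a·b | c | b | a : |ε-closure| = 1 + 3 + 1 + 1 + 1 = 7 (the new accept is not ε-reachable since no branch accepts ε)
  ((c | b)·a·b | c | b | a)* : the star's fresh start ε-reaches both the body's start and the fresh accept: |ε-closure| = 2 + 7 = 9

9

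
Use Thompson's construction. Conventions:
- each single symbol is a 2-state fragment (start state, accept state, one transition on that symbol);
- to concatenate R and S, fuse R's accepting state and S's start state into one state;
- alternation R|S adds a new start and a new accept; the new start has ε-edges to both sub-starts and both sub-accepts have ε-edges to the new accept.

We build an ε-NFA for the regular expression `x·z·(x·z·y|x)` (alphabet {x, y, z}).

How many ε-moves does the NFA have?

Per subexpression:
Each of the 6 symbol leaves contributes 0 ε-transitions.
  x·z·y — 0 ε-transitions
  x·z·y|x — 4 ε-transitions
  x·z·(x·z·y|x) — 4 ε-transitions

4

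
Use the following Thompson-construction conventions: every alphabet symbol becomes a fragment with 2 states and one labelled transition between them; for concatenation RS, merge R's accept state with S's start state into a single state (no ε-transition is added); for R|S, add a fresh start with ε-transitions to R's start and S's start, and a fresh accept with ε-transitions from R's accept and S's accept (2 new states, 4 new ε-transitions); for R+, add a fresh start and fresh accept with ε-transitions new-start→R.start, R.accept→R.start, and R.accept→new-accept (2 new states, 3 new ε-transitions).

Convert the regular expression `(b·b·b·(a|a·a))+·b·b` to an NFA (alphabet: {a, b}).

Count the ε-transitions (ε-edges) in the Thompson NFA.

7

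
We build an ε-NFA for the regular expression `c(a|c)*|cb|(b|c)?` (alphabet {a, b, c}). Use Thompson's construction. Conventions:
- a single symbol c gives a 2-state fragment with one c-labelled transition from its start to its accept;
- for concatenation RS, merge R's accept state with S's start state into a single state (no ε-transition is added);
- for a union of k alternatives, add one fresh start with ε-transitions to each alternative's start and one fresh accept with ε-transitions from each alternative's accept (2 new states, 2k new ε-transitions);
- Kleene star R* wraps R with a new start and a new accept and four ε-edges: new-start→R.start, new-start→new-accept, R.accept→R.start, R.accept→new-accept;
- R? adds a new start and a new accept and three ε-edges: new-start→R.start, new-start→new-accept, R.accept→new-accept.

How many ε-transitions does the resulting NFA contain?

21

Bottom-up over the parse tree:
Each of the 7 symbol leaves contributes 0 ε-transitions.
  a|c → 4 ε-transitions
  (a|c)* → 8 ε-transitions
  c(a|c)* → 8 ε-transitions
  cb → 0 ε-transitions
  b|c → 4 ε-transitions
  (b|c)? → 7 ε-transitions
  c(a|c)*|cb|(b|c)? → 21 ε-transitions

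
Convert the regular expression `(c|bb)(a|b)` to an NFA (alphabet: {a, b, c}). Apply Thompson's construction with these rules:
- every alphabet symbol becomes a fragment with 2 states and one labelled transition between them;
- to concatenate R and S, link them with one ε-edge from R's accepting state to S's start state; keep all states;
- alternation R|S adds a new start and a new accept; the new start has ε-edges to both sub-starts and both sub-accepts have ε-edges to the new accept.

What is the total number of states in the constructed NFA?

By structural recursion:
Each of the 5 symbol leaves contributes a 2-state fragment.
  bb : 4 states
  c|bb : 8 states
  a|b : 6 states
  (c|bb)(a|b) : 14 states

14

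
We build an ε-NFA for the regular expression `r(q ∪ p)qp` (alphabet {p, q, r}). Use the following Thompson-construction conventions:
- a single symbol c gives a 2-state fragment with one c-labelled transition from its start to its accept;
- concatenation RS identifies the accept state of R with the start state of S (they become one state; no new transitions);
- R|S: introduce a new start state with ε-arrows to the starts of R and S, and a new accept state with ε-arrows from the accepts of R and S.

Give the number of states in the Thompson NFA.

9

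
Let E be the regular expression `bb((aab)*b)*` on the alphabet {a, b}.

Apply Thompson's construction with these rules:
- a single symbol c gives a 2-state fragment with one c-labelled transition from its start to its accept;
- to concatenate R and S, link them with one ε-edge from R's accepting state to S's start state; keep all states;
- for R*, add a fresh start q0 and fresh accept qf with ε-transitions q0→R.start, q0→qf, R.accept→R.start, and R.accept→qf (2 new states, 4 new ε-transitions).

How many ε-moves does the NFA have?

13

Bottom-up over the parse tree:
Each of the 6 symbol leaves contributes 0 ε-transitions.
  aab — 2 ε-transitions
  (aab)* — 6 ε-transitions
  (aab)*b — 7 ε-transitions
  ((aab)*b)* — 11 ε-transitions
  bb((aab)*b)* — 13 ε-transitions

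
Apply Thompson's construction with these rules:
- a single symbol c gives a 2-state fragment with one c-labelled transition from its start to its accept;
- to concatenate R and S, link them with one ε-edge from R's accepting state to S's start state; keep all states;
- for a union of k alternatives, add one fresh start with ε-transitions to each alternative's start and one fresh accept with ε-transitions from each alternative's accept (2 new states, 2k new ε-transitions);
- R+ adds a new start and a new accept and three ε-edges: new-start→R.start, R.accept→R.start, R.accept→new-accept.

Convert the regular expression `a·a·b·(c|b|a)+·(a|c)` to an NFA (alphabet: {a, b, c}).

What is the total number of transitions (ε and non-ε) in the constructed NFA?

By structural recursion:
Each of the 8 symbol leaves contributes 1 transition (1 symbol, 0 ε).
  c|b|a — 9 transitions (3 symbol, 6 ε)
  (c|b|a)+ — 12 transitions (3 symbol, 9 ε)
  a|c — 6 transitions (2 symbol, 4 ε)
  a·a·b·(c|b|a)+·(a|c) — 25 transitions (8 symbol, 17 ε)

25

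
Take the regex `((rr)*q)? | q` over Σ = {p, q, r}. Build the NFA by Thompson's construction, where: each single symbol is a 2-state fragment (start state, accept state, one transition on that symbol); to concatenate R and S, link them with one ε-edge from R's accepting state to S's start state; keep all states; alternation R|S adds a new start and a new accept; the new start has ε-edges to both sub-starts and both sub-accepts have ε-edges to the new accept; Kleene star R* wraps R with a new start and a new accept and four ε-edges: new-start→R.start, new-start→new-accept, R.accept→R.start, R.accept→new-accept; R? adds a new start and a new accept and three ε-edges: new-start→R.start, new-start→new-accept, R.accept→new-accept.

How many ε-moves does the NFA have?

By structural recursion:
Each of the 4 symbol leaves contributes 0 ε-transitions.
  rr = 1 ε-transition
  (rr)* = 5 ε-transitions
  (rr)*q = 6 ε-transitions
  ((rr)*q)? = 9 ε-transitions
  ((rr)*q)? | q = 13 ε-transitions

13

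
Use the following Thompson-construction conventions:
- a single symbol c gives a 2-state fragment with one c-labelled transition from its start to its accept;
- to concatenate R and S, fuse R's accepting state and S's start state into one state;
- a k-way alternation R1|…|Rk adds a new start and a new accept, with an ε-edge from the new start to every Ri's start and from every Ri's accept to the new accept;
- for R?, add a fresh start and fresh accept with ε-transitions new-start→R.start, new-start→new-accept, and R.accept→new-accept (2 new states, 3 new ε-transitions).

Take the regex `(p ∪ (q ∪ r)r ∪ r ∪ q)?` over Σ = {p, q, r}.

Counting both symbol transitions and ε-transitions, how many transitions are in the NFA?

21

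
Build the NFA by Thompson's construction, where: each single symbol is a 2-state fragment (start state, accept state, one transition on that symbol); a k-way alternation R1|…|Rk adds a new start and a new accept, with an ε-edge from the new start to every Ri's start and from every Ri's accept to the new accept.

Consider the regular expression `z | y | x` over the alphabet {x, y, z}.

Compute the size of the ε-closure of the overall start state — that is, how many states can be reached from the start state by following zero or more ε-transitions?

4

Let C(F) = |ε-closure(F.start)| within fragment F, and note whether F accepts ε. Symbol fragments have C = 1 and do not accept ε. Then:
  z | y | x — new start ε-reaches every alternative's start; none of them accept ε, so the new accept is not reached: |ε-closure| = 1 + 1 + 1 + 1 = 4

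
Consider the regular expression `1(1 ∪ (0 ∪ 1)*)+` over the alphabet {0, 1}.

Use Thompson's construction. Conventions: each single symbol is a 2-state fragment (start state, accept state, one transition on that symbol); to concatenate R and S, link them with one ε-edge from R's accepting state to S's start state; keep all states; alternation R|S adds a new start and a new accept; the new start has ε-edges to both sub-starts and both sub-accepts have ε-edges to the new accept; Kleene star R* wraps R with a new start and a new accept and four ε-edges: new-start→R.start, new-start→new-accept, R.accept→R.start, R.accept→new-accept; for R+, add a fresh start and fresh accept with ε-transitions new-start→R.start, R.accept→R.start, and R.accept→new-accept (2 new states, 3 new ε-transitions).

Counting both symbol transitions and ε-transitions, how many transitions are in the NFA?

20

Recursing over subexpressions:
Each of the 4 symbol leaves contributes 1 transition (1 symbol, 0 ε).
  0 ∪ 1 : 6 transitions (2 symbol, 4 ε)
  (0 ∪ 1)* : 10 transitions (2 symbol, 8 ε)
  1 ∪ (0 ∪ 1)* : 15 transitions (3 symbol, 12 ε)
  (1 ∪ (0 ∪ 1)*)+ : 18 transitions (3 symbol, 15 ε)
  1(1 ∪ (0 ∪ 1)*)+ : 20 transitions (4 symbol, 16 ε)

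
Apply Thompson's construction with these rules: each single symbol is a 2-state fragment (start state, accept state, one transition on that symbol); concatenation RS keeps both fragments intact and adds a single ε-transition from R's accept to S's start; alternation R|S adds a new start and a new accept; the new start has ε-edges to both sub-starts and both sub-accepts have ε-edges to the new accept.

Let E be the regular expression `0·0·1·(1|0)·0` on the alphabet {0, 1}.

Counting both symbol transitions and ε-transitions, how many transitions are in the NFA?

14

Bottom-up over the parse tree:
Each of the 6 symbol leaves contributes 1 transition (1 symbol, 0 ε).
  1|0 — 6 transitions (2 symbol, 4 ε)
  0·0·1·(1|0)·0 — 14 transitions (6 symbol, 8 ε)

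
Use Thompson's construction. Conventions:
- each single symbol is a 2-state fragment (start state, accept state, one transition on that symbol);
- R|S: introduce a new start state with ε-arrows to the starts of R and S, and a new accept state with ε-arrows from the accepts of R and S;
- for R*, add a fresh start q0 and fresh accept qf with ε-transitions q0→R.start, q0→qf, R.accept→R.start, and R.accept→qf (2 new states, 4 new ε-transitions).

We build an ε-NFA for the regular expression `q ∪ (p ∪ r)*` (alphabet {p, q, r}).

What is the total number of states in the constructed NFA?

12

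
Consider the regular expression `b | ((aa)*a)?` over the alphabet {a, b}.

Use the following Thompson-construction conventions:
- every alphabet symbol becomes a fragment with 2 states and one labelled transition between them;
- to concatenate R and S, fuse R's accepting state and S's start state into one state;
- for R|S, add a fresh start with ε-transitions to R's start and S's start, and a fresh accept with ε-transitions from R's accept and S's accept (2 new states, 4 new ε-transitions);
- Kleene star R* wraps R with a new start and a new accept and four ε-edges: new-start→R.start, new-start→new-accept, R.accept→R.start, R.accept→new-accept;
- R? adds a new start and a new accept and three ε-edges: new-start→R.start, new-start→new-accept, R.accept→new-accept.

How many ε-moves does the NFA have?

Per subexpression:
Each of the 4 symbol leaves contributes 0 ε-transitions.
  aa : 0 ε-transitions
  (aa)* : 4 ε-transitions
  (aa)*a : 4 ε-transitions
  ((aa)*a)? : 7 ε-transitions
  b | ((aa)*a)? : 11 ε-transitions

11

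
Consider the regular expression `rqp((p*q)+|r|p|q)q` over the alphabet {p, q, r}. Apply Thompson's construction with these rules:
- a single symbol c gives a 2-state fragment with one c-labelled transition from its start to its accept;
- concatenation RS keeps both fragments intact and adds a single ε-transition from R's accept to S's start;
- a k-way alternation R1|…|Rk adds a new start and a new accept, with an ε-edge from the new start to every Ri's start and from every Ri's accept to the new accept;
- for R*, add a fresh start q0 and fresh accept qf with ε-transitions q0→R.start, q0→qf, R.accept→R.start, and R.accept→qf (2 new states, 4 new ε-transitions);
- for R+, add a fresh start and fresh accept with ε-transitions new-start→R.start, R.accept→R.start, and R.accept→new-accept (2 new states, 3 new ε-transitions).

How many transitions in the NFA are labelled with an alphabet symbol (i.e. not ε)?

Building bottom-up:
Each of the 9 symbol leaves contributes exactly 1 symbol transition.
  p* = 1 symbol transition
  p*q = 2 symbol transitions
  (p*q)+ = 2 symbol transitions
  (p*q)+|r|p|q = 5 symbol transitions
  rqp((p*q)+|r|p|q)q = 9 symbol transitions

9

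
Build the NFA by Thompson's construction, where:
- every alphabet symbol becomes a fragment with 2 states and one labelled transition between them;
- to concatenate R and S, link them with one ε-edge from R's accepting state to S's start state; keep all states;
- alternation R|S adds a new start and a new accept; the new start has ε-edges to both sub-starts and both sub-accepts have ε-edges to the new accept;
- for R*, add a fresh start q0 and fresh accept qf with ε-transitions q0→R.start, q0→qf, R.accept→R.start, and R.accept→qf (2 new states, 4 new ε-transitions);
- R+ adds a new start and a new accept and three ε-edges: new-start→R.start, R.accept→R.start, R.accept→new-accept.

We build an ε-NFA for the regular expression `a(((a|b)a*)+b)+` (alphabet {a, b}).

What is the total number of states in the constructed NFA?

18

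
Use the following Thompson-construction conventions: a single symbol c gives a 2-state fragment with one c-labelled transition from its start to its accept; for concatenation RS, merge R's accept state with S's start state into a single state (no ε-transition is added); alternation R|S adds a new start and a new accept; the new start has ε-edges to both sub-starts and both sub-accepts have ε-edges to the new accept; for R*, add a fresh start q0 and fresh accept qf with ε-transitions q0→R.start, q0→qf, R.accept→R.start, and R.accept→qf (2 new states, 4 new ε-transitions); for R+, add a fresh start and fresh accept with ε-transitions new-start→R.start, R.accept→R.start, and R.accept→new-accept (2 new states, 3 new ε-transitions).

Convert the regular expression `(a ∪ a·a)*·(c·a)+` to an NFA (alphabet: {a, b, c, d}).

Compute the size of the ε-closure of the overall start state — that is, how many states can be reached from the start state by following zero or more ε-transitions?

Compute the ε-closure size of each fragment's start state recursively; a symbol fragment's start has no outgoing ε-edge, so its closure is just itself (size 1).
  a·a → same as the first factor's closure: C = 1
  a ∪ a·a → new start ε-reaches every alternative's start; none of them accept ε, so the new accept is not reached: C = 1 + 1 + 1 = 3
  (a ∪ a·a)* → the star's fresh start ε-reaches both the body's start and the fresh accept: C = 2 + 3 = 5
  c·a → C equals the left operand's closure size = 1 (its accept is not ε-reachable, so the closure stops there)
  (c·a)+ → new start ε-reaches only the body's start; the new accept needs a symbol first: C = 1 + 1 = 2
  (a ∪ a·a)*·(c·a)+ → the left operand accepts ε, so the closure extends into the next operand (the shared merged state is already counted); C = 5 + (2−1) = 6

6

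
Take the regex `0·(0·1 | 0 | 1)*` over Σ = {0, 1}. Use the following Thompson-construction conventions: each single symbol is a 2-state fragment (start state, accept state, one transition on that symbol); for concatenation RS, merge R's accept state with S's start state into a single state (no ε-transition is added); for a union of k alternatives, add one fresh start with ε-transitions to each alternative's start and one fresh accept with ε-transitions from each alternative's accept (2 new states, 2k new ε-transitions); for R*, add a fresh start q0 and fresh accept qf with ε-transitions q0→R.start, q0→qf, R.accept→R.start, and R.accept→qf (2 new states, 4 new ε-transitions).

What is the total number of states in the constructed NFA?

12

Recursing over subexpressions:
Each of the 5 symbol leaves contributes a 2-state fragment.
  0·1 — 3 states
  0·1 | 0 | 1 — 9 states
  (0·1 | 0 | 1)* — 11 states
  0·(0·1 | 0 | 1)* — 12 states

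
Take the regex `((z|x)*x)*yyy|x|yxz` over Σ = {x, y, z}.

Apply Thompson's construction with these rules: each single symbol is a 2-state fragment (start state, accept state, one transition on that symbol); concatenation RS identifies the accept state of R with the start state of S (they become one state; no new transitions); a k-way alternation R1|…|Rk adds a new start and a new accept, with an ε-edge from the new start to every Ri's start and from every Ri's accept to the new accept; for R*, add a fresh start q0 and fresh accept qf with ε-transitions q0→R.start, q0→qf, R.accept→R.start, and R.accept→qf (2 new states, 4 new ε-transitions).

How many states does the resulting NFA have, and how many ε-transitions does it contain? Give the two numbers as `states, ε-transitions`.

By structural recursion:
Each of the 10 symbol leaves contributes 2 states and 0 ε-transitions.
  z|x → 6 states, 4 ε-transitions
  (z|x)* → 8 states, 8 ε-transitions
  (z|x)*x → 9 states, 8 ε-transitions
  ((z|x)*x)* → 11 states, 12 ε-transitions
  ((z|x)*x)*yyy → 14 states, 12 ε-transitions
  yxz → 4 states, 0 ε-transitions
  ((z|x)*x)*yyy|x|yxz → 22 states, 18 ε-transitions

22, 18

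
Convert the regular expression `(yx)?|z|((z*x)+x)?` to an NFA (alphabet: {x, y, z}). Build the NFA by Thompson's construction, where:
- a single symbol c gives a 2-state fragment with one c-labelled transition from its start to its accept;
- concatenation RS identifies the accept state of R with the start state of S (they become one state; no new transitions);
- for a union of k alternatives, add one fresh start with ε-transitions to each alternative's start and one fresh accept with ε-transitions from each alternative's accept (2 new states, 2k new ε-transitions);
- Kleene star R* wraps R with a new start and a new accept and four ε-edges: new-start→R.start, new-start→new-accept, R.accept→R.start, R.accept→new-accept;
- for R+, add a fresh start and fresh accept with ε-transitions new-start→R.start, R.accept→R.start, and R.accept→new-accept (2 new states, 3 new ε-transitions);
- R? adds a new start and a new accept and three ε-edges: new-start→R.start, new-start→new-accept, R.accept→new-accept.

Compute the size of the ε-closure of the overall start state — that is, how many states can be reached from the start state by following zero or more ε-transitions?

12

Work bottom-up. For each fragment F, track |ε-closure(F.start)| and whether F's accept lies in that closure (i.e. whether F accepts ε). A single-symbol fragment has closure size 1 and does not accept ε.
  yx : C equals the left operand's closure size = 1 (its accept is not ε-reachable, so the closure stops there)
  (yx)? : C = 1 (new start) + 1 (body) + 1 (new accept, via ε) = 3
  z* : the star's fresh start ε-reaches both the body's start and the fresh accept: C = 2 + 1 = 3
  z*x : the left operand accepts ε, so the closure extends into the next operand (the shared merged state is already counted); C = 3 + (1−1) = 3
  (z*x)+ : new start ε-reaches only the body's start; the new accept needs a symbol first: C = 1 + 3 = 4
  (z*x)+x : same as the first factor's closure: C = 4
  ((z*x)+x)? : C = 1 (new start) + 4 (body) + 1 (new accept, via ε) = 6
  (yx)?|z|((z*x)+x)? : C = 1 (new start) + (3 + 1 + 6) + 1 (new accept, since some branch ε-reaches its own accept) = 12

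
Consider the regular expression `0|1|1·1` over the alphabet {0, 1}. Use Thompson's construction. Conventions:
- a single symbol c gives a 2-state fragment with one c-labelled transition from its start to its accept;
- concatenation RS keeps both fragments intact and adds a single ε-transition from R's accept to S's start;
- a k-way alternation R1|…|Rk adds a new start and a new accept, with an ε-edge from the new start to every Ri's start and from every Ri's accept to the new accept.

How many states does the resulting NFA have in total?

Per subexpression:
Each of the 4 symbol leaves contributes a 2-state fragment.
  1·1 — 4 states
  0|1|1·1 — 10 states

10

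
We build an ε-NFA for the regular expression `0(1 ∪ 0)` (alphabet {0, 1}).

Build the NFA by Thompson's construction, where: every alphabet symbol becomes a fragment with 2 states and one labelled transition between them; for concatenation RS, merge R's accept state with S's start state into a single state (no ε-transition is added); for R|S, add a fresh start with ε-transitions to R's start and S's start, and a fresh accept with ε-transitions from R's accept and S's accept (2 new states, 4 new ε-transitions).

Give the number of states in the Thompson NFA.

By structural recursion:
Each of the 3 symbol leaves contributes a 2-state fragment.
  1 ∪ 0 → 6 states
  0(1 ∪ 0) → 7 states

7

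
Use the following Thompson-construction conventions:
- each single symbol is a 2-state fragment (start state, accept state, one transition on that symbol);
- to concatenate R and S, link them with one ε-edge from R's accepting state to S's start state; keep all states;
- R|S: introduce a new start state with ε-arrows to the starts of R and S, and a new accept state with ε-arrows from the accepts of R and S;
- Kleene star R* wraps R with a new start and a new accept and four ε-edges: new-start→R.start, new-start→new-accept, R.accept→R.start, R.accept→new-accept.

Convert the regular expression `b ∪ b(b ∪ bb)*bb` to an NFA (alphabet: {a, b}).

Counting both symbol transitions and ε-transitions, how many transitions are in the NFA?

23

Per subexpression:
Each of the 7 symbol leaves contributes 1 transition (1 symbol, 0 ε).
  bb : 3 transitions (2 symbol, 1 ε)
  b ∪ bb : 8 transitions (3 symbol, 5 ε)
  (b ∪ bb)* : 12 transitions (3 symbol, 9 ε)
  b(b ∪ bb)*bb : 18 transitions (6 symbol, 12 ε)
  b ∪ b(b ∪ bb)*bb : 23 transitions (7 symbol, 16 ε)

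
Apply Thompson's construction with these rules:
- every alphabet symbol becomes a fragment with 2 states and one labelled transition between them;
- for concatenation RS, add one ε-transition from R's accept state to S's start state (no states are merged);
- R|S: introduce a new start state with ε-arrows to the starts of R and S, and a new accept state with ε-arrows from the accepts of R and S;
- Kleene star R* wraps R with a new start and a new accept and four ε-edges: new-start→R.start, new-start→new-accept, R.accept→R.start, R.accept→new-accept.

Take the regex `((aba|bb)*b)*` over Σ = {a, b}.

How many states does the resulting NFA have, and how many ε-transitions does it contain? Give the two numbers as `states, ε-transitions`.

18, 16

Building bottom-up:
Each of the 6 symbol leaves contributes 2 states and 0 ε-transitions.
  aba : 6 states, 2 ε-transitions
  bb : 4 states, 1 ε-transition
  aba|bb : 12 states, 7 ε-transitions
  (aba|bb)* : 14 states, 11 ε-transitions
  (aba|bb)*b : 16 states, 12 ε-transitions
  ((aba|bb)*b)* : 18 states, 16 ε-transitions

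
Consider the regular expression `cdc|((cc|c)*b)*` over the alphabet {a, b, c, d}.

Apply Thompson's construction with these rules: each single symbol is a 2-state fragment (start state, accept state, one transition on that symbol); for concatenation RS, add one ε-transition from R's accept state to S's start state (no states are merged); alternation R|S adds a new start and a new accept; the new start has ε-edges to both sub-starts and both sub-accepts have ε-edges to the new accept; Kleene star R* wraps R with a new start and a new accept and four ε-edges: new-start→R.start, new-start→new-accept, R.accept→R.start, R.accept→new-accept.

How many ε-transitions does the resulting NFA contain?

Building bottom-up:
Each of the 7 symbol leaves contributes 0 ε-transitions.
  cdc → 2 ε-transitions
  cc → 1 ε-transition
  cc|c → 5 ε-transitions
  (cc|c)* → 9 ε-transitions
  (cc|c)*b → 10 ε-transitions
  ((cc|c)*b)* → 14 ε-transitions
  cdc|((cc|c)*b)* → 20 ε-transitions

20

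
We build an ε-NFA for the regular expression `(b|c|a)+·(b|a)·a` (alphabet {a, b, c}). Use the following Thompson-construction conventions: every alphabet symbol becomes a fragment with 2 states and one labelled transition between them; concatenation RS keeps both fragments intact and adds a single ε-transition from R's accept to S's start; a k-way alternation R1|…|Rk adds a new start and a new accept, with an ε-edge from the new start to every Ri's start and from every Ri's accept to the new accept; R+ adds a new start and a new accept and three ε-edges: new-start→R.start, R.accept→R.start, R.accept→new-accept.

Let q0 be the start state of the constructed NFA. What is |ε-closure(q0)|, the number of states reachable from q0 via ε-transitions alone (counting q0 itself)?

5

Compute the ε-closure size of each fragment's start state recursively; a symbol fragment's start has no outgoing ε-edge, so its closure is just itself (size 1).
  b|c|a : |closure| = 1 + 1 + 1 + 1 = 4 (the new accept is not ε-reachable since no branch accepts ε)
  (b|c|a)+ : new start ε-reaches only the body's start; the new accept needs a symbol first: |closure| = 1 + 4 = 5
  b|a : new start ε-reaches every alternative's start; none of them accept ε, so the new accept is not reached: |closure| = 1 + 1 + 1 = 3
  (b|c|a)+·(b|a)·a : same as the first factor's closure: |closure| = 5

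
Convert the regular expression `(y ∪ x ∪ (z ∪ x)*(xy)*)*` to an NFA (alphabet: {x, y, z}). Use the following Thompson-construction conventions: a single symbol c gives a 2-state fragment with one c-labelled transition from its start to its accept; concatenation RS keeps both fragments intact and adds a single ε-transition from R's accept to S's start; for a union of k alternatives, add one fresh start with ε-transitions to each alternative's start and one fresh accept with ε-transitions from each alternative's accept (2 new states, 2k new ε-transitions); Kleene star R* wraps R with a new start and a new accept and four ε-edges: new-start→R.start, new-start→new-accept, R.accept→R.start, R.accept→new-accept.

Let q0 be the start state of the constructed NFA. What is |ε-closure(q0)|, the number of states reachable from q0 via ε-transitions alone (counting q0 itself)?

Compute the ε-closure size of each fragment's start state recursively; a symbol fragment's start has no outgoing ε-edge, so its closure is just itself (size 1).
  z ∪ x → |closure| = 1 + 1 + 1 = 3 (the new accept is not ε-reachable since no branch accepts ε)
  (z ∪ x)* → the star's fresh start ε-reaches both the body's start and the fresh accept: |closure| = 2 + 3 = 5
  xy → |closure| equals the left operand's closure size = 1 (its accept is not ε-reachable, so the closure stops there)
  (xy)* → the star's fresh start ε-reaches both the body's start and the fresh accept: |closure| = 2 + 1 = 3
  (z ∪ x)*(xy)* → the left operand accepts ε, so the closure extends into the next operand (via the concat ε-link); |closure| = 5 + 3 = 8
  y ∪ x ∪ (z ∪ x)*(xy)* → |closure| = 1 (new start) + (1 + 1 + 8) + 1 (new accept, since some branch ε-reaches its own accept) = 12
  (y ∪ x ∪ (z ∪ x)*(xy)*)* → new start has ε-edges to the inner start and to the new accept, so |closure| = 2 + 12 = 14

14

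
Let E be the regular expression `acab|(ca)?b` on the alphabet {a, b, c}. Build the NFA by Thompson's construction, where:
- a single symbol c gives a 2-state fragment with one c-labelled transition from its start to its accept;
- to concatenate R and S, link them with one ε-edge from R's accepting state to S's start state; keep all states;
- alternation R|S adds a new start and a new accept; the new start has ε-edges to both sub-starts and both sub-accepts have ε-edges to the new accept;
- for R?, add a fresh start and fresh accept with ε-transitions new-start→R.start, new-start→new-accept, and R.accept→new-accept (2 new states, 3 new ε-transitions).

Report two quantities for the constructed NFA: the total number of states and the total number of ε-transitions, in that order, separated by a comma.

Building bottom-up:
Each of the 7 symbol leaves contributes 2 states and 0 ε-transitions.
  acab — 8 states, 3 ε-transitions
  ca — 4 states, 1 ε-transition
  (ca)? — 6 states, 4 ε-transitions
  (ca)?b — 8 states, 5 ε-transitions
  acab|(ca)?b — 18 states, 12 ε-transitions

18, 12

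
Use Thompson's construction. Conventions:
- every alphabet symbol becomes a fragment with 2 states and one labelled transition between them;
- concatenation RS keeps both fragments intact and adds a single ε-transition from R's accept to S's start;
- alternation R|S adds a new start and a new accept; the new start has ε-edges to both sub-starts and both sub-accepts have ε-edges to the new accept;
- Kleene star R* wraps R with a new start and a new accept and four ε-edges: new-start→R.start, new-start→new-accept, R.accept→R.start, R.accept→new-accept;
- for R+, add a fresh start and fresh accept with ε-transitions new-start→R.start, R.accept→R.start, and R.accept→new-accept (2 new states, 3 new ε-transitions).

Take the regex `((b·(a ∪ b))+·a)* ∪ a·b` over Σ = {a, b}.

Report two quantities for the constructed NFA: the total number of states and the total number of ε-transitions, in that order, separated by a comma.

20, 18

Bottom-up over the parse tree:
Each of the 6 symbol leaves contributes 2 states and 0 ε-transitions.
  a ∪ b → 6 states, 4 ε-transitions
  b·(a ∪ b) → 8 states, 5 ε-transitions
  (b·(a ∪ b))+ → 10 states, 8 ε-transitions
  (b·(a ∪ b))+·a → 12 states, 9 ε-transitions
  ((b·(a ∪ b))+·a)* → 14 states, 13 ε-transitions
  a·b → 4 states, 1 ε-transition
  ((b·(a ∪ b))+·a)* ∪ a·b → 20 states, 18 ε-transitions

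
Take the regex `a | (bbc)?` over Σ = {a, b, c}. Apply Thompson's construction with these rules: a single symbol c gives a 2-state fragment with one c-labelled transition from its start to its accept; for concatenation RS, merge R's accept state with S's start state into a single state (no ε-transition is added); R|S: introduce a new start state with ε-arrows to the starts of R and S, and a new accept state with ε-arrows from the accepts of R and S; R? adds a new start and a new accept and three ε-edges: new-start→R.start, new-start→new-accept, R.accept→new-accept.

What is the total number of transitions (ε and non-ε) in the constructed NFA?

Building bottom-up:
Each of the 4 symbol leaves contributes 1 transition (1 symbol, 0 ε).
  bbc : 3 transitions (3 symbol, 0 ε)
  (bbc)? : 6 transitions (3 symbol, 3 ε)
  a | (bbc)? : 11 transitions (4 symbol, 7 ε)

11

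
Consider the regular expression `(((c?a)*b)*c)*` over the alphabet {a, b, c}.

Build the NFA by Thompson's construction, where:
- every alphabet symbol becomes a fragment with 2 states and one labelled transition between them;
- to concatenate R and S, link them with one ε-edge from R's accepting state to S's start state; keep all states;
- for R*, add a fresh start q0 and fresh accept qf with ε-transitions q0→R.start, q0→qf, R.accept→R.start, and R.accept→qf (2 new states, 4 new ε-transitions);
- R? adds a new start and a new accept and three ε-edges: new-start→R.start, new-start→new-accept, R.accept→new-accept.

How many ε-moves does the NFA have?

18

Building bottom-up:
Each of the 4 symbol leaves contributes 0 ε-transitions.
  c? = 3 ε-transitions
  c?a = 4 ε-transitions
  (c?a)* = 8 ε-transitions
  (c?a)*b = 9 ε-transitions
  ((c?a)*b)* = 13 ε-transitions
  ((c?a)*b)*c = 14 ε-transitions
  (((c?a)*b)*c)* = 18 ε-transitions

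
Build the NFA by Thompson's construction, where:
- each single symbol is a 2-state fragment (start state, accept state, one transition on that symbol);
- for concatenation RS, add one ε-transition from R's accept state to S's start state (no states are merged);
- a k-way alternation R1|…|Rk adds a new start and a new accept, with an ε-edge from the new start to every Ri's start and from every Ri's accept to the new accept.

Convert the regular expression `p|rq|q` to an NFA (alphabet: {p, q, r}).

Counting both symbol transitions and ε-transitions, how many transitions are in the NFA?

Building bottom-up:
Each of the 4 symbol leaves contributes 1 transition (1 symbol, 0 ε).
  rq : 3 transitions (2 symbol, 1 ε)
  p|rq|q : 11 transitions (4 symbol, 7 ε)

11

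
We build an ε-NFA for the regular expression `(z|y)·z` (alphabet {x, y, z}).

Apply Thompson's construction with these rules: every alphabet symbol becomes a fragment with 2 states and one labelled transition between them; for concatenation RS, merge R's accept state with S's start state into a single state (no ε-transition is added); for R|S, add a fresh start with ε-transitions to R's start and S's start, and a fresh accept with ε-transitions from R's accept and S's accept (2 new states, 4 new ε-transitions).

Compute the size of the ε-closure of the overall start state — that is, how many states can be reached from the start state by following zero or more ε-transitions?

3

Compute the ε-closure size of each fragment's start state recursively; a symbol fragment's start has no outgoing ε-edge, so its closure is just itself (size 1).
  z|y → new start ε-reaches every alternative's start; none of them accept ε, so the new accept is not reached: |ε-closure| = 1 + 1 + 1 = 3
  (z|y)·z → same as the first factor's closure: |ε-closure| = 3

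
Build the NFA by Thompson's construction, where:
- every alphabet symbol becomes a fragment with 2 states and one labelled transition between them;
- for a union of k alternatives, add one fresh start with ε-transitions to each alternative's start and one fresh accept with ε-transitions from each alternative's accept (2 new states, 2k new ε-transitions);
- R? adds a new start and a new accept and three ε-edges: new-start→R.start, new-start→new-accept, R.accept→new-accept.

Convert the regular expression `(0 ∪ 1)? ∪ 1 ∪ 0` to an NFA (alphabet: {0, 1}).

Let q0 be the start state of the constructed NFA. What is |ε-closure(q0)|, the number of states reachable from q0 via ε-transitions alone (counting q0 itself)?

9

Compute the ε-closure size of each fragment's start state recursively; a symbol fragment's start has no outgoing ε-edge, so its closure is just itself (size 1).
  0 ∪ 1 — C = 1 + 1 + 1 = 3 (the new accept is not ε-reachable since no branch accepts ε)
  (0 ∪ 1)? — C = 1 (new start) + 3 (body) + 1 (new accept, via ε) = 5
  (0 ∪ 1)? ∪ 1 ∪ 0 — new start ε-reaches every alternative's start; at least one alternative accepts ε, so the union's new accept is reached too: C = 1 + 5 + 1 + 1 + 1 = 9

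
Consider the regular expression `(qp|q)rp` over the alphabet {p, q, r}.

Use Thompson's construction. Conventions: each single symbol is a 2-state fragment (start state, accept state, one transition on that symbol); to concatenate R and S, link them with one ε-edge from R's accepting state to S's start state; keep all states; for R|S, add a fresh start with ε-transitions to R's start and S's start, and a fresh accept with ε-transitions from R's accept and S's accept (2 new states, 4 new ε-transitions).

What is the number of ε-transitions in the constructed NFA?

7

Building bottom-up:
Each of the 5 symbol leaves contributes 0 ε-transitions.
  qp — 1 ε-transition
  qp|q — 5 ε-transitions
  (qp|q)rp — 7 ε-transitions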